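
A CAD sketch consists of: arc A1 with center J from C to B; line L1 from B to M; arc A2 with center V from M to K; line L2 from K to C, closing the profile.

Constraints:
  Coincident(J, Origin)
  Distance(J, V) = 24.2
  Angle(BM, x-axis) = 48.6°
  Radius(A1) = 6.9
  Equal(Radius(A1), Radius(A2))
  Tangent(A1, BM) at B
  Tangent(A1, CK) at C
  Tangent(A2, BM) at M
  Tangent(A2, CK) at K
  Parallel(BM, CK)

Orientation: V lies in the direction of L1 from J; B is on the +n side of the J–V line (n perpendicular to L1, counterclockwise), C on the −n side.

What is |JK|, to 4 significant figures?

25.16

The slot axis is L1's direction at 48.6°, so u = (cos 48.6°, sin 48.6°) = (0.6613, 0.7501) and n = (−sin 48.6°, cos 48.6°) = (-0.7501, 0.6613). J is at the origin and V lies 24.2 along u from J, so V = 24.2·u = (16.00, 18.15). Tangency of A1 to both parallel lines with radius 6.9 puts B and C at J ± 6.9·n: B = (-5.176, 4.563), C = (5.176, -4.563). Equal radii place M and K the same way about V: M = V + 6.9·n = (10.83, 22.72), K = V − 6.9·n = (21.18, 13.59). Then |JK| = |K − J| = 25.16.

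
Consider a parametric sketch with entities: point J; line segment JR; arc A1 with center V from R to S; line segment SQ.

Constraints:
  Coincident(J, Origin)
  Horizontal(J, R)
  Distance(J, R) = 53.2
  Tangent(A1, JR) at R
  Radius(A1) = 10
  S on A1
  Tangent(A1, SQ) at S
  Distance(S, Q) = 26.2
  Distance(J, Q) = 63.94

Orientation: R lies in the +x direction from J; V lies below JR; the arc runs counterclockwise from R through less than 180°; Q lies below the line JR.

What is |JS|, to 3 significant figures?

45.5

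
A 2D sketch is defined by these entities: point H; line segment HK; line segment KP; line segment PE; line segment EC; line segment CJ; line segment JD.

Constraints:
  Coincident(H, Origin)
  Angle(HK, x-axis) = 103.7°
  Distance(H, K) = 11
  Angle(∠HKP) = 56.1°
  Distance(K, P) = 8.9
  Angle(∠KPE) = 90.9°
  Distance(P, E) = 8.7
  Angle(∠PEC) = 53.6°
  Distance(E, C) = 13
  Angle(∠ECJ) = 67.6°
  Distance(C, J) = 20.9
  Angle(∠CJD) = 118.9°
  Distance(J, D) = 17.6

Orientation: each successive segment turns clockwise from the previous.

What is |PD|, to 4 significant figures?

22.70

∠ECJ = 67.6° gives CJ at 11.90° from the x-axis; with |CJ| = 20.9, J = (16.00, 14.45). ∠CJD = 118.9° gives JD at -49.20° from the x-axis; with |JD| = 17.6, D = (27.50, 1.129). Then |PD| = |D − P| = 22.70.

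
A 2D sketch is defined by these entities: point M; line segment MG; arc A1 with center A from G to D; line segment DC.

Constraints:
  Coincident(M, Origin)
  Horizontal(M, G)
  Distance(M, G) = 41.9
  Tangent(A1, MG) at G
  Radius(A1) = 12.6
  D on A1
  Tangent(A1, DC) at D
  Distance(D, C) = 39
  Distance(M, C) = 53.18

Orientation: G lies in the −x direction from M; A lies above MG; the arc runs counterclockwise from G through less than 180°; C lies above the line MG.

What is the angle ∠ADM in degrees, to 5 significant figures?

172.18°

M is at the origin; MG is horizontal with |MG| = 41.9 and G on the −x side, so G = (-41.900, 0.0000). A1 meets MG tangentially, so AG is at right angles to MG, so A = G + (0, 12.6) = (-41.900, 12.600). Since AD ⟂ DC (tangency), |AC| = √(12.6² + 39.0²) = 40.985 regardless of where D sits on A1. So C lies on both circle(M, 53.18) and circle(A, 40.985); the above-MG intersection is C = (-21.987, 48.422). D is the foot of the tangent from C: D = (-29.538, 10.160).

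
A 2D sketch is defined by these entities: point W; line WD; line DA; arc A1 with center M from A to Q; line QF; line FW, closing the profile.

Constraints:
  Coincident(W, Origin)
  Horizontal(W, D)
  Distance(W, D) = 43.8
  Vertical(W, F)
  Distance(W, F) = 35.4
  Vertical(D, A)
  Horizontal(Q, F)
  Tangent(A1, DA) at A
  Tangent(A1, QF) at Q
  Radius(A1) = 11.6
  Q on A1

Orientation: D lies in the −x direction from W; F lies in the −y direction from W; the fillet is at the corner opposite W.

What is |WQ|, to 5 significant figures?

47.854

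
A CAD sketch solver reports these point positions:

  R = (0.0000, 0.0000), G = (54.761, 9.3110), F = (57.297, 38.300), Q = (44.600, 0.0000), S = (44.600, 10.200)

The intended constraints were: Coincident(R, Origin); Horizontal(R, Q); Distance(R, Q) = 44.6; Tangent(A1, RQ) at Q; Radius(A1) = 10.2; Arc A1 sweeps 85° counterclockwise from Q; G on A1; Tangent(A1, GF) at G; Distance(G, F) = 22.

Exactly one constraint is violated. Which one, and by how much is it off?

Distance(G, F) = 22 — off by 7.10.

R = (0.00, 0.00) ✓; R.y = 0.00, Q.y = 0.00 ✓; |RQ| = 44.60 ✓; ∠(SQ, QR) = 90.00° ✓; |SQ| = 10.20 ✓; bearing(S→G) − bearing(S→Q) = 85.00° ✓; |SG| = 10.20 ✓; ∠(SG, GF) = 90.00° ✓; |GF| = 29.10 ✗.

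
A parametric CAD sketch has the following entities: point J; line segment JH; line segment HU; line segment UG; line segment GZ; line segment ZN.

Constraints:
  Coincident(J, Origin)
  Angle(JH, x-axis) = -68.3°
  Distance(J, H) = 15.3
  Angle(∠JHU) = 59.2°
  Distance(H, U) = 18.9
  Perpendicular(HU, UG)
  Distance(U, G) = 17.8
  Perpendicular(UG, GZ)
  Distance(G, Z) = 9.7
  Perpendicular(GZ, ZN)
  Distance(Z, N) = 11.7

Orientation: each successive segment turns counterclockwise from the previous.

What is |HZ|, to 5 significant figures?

20.037

J is at the origin; JH runs at -68.3° with length 15.3, so H = (5.6571, -14.216). ∠JHU = 59.2° gives HU at 52.500° from the x-axis; with |HU| = 18.9, U = (17.163, 0.77865). HU ⟂ UG, so UG runs at 142.50°; with |UG| = 17.8, G = (3.0410, 11.615). UG is perpendicular to GZ, so GZ runs at -127.50°; with |GZ| = 9.7, Z = (-2.8640, 3.9191). Then |HZ| = |Z − H| = 20.037.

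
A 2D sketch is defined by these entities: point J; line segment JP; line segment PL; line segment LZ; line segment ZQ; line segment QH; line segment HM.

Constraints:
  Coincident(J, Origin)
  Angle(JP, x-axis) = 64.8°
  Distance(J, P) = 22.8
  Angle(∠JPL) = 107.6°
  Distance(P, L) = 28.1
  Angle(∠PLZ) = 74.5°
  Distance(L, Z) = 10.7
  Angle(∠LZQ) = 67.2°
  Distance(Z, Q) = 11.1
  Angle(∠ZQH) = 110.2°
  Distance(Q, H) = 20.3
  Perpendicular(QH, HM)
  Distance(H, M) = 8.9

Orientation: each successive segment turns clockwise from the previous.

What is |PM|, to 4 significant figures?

33.93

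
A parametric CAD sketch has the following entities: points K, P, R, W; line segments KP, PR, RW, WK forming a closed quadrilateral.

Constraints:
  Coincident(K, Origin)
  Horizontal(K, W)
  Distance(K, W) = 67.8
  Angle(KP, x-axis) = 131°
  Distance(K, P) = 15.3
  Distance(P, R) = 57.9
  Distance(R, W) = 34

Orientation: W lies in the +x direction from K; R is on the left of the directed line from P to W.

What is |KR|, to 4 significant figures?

52.89

Checks: |PR| = 57.90 ✓; |RW| = 34.00 ✓.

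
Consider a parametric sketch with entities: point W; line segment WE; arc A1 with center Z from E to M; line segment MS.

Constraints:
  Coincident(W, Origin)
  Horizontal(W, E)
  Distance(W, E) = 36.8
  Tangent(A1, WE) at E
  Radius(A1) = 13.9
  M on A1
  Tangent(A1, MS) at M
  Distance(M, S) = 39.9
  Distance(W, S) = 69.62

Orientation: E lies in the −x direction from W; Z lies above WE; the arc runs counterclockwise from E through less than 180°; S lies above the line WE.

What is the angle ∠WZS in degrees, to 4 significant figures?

117.1°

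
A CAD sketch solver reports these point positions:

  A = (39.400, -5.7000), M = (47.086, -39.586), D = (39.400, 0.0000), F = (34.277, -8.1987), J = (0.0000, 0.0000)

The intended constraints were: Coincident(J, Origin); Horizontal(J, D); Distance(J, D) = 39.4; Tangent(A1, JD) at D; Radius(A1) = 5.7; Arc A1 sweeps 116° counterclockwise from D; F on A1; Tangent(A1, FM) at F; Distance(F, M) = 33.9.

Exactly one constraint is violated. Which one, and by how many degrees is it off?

Tangent(A1, FM) at F — off by 3.80°.

J = (0.00, 0.00) ✓; J.y = 0.00, D.y = 0.00 ✓; |JD| = 39.40 ✓; ∠(AD, DJ) = 90.00° ✓; |AD| = 5.700 ✓; bearing(A→F) − bearing(A→D) = 116.0° ✓; |AF| = 5.700 ✓; ∠(AF, FM) = 93.80° ✗; |FM| = 33.90 ✓.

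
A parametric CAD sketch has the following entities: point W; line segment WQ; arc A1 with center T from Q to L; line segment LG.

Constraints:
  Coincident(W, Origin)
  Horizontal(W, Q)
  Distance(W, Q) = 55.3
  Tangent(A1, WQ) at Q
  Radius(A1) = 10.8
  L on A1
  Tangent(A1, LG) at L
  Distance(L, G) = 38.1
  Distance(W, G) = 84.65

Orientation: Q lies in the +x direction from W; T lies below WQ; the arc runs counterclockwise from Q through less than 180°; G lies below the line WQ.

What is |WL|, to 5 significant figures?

49.882

Checks: |TL| = 10.80 ✓; ∠(TL, LG) = 90.00° ✓; |LG| = 38.10 ✓; |WG| = 84.65 ✓.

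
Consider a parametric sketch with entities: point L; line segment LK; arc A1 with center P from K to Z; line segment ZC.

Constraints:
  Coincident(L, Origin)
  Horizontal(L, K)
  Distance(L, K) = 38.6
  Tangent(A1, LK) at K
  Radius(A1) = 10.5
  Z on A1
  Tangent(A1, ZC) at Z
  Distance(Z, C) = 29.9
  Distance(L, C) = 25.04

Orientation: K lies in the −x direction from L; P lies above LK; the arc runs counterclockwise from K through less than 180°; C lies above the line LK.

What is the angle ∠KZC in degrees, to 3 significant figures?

159°

Checks: L = (0.00, 0.00) ✓; |PZ| = 10.50 ✓; ∠(PZ, ZC) = 90.00° ✓; |ZC| = 29.90 ✓; |LC| = 25.04 ✓.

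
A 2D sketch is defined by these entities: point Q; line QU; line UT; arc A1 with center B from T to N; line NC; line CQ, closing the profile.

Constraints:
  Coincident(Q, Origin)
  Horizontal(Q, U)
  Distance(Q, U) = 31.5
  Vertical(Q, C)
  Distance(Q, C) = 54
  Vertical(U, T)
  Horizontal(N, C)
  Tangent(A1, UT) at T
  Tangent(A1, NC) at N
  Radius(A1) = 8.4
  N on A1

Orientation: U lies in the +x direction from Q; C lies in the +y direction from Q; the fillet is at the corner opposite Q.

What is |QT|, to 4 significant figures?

55.42

Q is at the origin; QU is horizontal with |QU| = 31.5 and U on the +x side, so U = (31.50, 0.000). QC is vertical with |QC| = 54.0 and C on the +y side, so C = (0.000, 54.00). The virtual corner opposite Q is at (31.50, 54.00). The tangent condition forces BT to be normal to UT and since A1 is tangent to NC there, BN ⟂ NC, with radius 8.4, so the center B sits 8.4 in from both sides at B = (23.10, 45.60). That places the tangent points at T = (31.50, 45.60) on UT and N = (23.10, 54.00) on NC. Then |QT| = |T − Q| = 55.42.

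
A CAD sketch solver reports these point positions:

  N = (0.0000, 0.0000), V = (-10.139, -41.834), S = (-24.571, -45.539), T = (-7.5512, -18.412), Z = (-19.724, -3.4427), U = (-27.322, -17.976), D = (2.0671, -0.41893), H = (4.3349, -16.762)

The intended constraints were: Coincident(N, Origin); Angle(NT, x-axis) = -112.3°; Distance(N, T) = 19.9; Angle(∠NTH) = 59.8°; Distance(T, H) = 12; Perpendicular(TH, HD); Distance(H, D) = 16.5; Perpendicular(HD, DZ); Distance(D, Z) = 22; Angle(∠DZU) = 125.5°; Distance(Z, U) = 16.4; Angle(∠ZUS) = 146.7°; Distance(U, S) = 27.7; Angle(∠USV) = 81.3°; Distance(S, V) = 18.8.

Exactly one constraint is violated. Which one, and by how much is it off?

Distance(S, V) = 18.8 — off by 3.90.

N = (0.00, 0.00) ✓; NT at -112.3° ✓; |NT| = 19.90 ✓; ∠NTH = 59.80° ✓; |TH| = 12.00 ✓; ∠(TH, HD) = 90.00° ✓; |HD| = 16.50 ✓; ∠(HD, DZ) = 90.00° ✓; |DZ| = 22.00 ✓; ∠DZU = 125.5° ✓; |ZU| = 16.40 ✓; ∠ZUS = 146.7° ✓; |US| = 27.70 ✓; ∠USV = 81.30° ✓; |SV| = 14.90 ✗.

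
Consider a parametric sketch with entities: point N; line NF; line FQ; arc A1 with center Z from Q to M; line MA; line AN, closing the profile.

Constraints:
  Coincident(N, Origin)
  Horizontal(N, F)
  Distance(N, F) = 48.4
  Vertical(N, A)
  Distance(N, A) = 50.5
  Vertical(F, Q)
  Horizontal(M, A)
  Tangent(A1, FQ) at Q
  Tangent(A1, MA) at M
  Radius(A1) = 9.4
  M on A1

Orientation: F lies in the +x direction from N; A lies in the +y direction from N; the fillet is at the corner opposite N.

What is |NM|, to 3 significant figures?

63.8

N is at the origin; NF is horizontal with |NF| = 48.4 and F on the +x side, so F = (48.4, 0.00). NA is vertical with |NA| = 50.5 and A on the +y side, so A = (0.00, 50.5). The virtual corner opposite N is at (48.4, 50.5). Tangency of A1 to FQ means the radius ZQ is perpendicular to FQ and the tangent condition forces ZM to be normal to MA, with radius 9.4, so the center Z sits 9.4 in from both sides at Z = (39.0, 41.1). That places the tangent points at Q = (48.4, 41.1) on FQ and M = (39.0, 50.5) on MA. Then |NM| = |M − N| = 63.8.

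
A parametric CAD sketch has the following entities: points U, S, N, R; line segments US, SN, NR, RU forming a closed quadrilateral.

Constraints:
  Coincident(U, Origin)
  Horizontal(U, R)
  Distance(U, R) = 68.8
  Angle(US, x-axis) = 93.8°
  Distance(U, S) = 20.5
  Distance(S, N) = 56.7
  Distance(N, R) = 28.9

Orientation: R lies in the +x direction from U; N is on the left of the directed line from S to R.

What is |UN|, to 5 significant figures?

60.715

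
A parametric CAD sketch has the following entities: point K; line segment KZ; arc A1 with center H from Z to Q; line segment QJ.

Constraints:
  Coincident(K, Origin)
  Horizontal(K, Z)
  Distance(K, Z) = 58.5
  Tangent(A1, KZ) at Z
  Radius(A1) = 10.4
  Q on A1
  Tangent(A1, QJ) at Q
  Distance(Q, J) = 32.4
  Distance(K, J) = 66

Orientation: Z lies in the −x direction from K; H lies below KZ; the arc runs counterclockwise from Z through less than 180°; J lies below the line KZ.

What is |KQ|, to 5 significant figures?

69.140

K is at the origin; KZ is horizontal with |KZ| = 58.5 and Z on the −x side, so Z = (-58.500, 0.0000). Tangency of A1 to KZ means the radius HZ is perpendicular to KZ, so H = Z + (0, -10.4) = (-58.500, -10.400). Since HQ ⟂ QJ (tangency), |HJ| = √(10.4² + 32.4²) = 34.028 regardless of where Q sits on A1. So J lies on both circle(K, 66.0) and circle(H, 34.028); the below-KZ intersection is J = (-49.811, -43.300). Q is the foot of the tangent from J: Q = (-67.262, -16.002).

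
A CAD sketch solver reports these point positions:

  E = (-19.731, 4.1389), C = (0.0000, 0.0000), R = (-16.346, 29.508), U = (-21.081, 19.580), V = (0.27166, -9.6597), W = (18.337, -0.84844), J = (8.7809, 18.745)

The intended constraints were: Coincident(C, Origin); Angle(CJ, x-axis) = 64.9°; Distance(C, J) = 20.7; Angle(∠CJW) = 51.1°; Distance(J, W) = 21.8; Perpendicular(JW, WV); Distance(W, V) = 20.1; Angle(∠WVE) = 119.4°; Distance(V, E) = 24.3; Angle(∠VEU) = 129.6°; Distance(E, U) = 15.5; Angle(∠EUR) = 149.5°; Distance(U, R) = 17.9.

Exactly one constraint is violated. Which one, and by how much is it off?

Distance(U, R) = 17.9 — off by 6.90.

C = (0.00, 0.00) ✓; CJ at 64.90° ✓; |CJ| = 20.70 ✓; ∠CJW = 51.10° ✓; |JW| = 21.80 ✓; ∠(JW, WV) = 90.00° ✓; |WV| = 20.10 ✓; ∠WVE = 119.4° ✓; |VE| = 24.30 ✓; ∠VEU = 129.6° ✓; |EU| = 15.50 ✓; ∠EUR = 149.5° ✓; |UR| = 11.00 ✗.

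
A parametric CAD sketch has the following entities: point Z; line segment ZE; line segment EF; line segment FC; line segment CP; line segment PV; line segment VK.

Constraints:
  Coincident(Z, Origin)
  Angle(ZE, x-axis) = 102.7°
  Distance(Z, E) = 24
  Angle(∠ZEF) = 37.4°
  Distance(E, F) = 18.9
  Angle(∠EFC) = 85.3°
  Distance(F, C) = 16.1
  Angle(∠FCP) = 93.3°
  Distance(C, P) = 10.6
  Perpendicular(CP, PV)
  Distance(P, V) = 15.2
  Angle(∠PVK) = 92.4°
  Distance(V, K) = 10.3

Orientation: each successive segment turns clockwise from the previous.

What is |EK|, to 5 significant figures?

17.659

Z is at the origin; ZE runs at 102.7° with length 24.0, so E = (-5.2763, 23.413). ∠ZEF = 37.4° gives EF at -39.900° from the x-axis; with |EF| = 18.9, F = (9.2231, 11.289). ∠EFC = 85.3° gives FC at -134.60° from the x-axis; with |FC| = 16.1, C = (-2.0816, -0.17419). ∠FCP = 93.3° gives CP at 138.70° from the x-axis; with |CP| = 10.6, P = (-10.045, 6.8218). CP ⟂ PV, so PV runs at 48.700°; with |PV| = 15.2, V = (-0.012926, 18.241). ∠PVK = 92.4° gives VK at -38.900° from the x-axis; with |VK| = 10.3, K = (8.0030, 11.773). Then |EK| = |K − E| = 17.659.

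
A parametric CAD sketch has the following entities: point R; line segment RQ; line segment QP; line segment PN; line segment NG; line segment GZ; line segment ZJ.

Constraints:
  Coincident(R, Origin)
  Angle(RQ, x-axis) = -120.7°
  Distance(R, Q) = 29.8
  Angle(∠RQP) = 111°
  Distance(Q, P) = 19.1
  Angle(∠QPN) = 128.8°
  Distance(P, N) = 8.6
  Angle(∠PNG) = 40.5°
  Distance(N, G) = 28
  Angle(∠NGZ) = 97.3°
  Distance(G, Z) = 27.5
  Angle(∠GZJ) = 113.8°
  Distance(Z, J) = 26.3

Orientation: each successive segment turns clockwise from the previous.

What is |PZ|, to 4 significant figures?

33.06

∠PNG = 40.5° gives NG at -20.40° from the x-axis; with |NG| = 28.0, G = (-11.98, -24.65). ∠NGZ = 97.3° gives GZ at -103.1° from the x-axis; with |GZ| = 27.5, Z = (-18.21, -51.44). Then |PZ| = |Z − P| = 33.06.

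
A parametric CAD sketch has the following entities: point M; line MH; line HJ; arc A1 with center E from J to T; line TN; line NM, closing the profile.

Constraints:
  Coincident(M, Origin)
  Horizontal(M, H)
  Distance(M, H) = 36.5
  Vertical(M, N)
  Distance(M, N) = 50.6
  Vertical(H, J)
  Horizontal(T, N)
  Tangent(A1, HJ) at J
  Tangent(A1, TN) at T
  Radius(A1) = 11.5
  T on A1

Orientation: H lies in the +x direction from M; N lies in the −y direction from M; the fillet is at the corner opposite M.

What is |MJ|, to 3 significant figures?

53.5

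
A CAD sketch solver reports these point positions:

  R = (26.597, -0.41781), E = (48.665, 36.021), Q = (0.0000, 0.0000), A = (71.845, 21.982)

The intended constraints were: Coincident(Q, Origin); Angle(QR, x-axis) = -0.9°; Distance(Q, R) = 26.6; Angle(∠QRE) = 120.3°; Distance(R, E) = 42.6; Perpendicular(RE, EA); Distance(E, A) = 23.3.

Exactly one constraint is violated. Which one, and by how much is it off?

Distance(E, A) = 23.3 — off by 3.80.

Q = (0.00, 0.00) ✓; QR at -0.9000° ✓; |QR| = 26.60 ✓; ∠QRE = 120.3° ✓; |RE| = 42.60 ✓; ∠(RE, EA) = 90.00° ✓; |EA| = 27.10 ✗.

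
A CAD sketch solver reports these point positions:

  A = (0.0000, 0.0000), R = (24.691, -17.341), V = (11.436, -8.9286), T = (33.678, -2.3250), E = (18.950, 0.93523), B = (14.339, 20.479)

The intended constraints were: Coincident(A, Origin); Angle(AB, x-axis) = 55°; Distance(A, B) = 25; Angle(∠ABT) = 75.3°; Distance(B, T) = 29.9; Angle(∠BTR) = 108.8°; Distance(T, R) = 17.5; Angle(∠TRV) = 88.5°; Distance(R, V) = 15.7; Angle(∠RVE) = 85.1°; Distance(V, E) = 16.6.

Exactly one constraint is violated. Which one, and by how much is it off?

Distance(V, E) = 16.6 — off by 4.20.

A = (0.00, 0.00) ✓; AB at 55.00° ✓; |AB| = 25.00 ✓; ∠ABT = 75.30° ✓; |BT| = 29.90 ✓; ∠BTR = 108.8° ✓; |TR| = 17.50 ✓; ∠TRV = 88.50° ✓; |RV| = 15.70 ✓; ∠RVE = 85.10° ✓; |VE| = 12.40 ✗.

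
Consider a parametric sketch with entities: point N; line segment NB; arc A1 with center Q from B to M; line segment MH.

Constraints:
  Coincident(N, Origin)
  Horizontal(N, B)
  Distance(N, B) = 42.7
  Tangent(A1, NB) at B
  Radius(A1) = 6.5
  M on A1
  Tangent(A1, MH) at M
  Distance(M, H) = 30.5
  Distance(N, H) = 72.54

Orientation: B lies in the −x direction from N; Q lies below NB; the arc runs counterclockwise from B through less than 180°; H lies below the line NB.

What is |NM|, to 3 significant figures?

47.5

Checks: N.y = 0.00, B.y = 0.00 ✓; |QM| = 6.500 ✓; ∠(QM, MH) = 90.00° ✓; |MH| = 30.50 ✓; |NH| = 72.54 ✓.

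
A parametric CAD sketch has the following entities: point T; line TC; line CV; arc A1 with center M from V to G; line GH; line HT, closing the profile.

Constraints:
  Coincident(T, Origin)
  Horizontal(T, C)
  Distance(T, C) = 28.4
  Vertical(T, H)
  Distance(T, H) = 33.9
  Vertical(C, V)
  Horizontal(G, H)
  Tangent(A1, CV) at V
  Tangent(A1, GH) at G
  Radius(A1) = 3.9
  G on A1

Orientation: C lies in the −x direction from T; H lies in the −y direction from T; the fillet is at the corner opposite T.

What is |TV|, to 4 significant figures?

41.31

T is at the origin; T and C share the same y with |TC| = 28.4 and C on the −x side, so C = (-28.40, 0.000). TH is vertical with |TH| = 33.9 and H on the −y side, so H = (0.000, -33.90). The virtual corner opposite T is at (-28.40, -33.90). The tangent condition forces MV to be normal to CV and the tangent condition forces MG to be normal to GH, with radius 3.9, so the center M sits 3.9 in from both sides at M = (-24.50, -30.00). That places the tangent points at V = (-28.40, -30.00) on CV and G = (-24.50, -33.90) on GH. Then |TV| = |V − T| = 41.31.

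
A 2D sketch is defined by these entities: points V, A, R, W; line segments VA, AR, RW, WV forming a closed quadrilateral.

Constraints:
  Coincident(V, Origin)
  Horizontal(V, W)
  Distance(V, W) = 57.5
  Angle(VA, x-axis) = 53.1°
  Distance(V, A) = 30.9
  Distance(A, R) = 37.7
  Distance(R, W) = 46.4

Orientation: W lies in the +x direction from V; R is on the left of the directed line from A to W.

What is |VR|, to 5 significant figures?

67.653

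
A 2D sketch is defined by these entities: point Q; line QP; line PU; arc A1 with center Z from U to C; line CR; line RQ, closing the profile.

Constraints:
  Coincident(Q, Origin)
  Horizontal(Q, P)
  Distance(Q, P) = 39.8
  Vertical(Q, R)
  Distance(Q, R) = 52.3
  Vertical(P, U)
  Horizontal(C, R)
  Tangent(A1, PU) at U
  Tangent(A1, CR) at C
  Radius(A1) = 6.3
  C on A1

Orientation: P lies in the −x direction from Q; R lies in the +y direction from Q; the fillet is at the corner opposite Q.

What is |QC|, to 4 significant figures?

62.11

Q is at the origin; QP is horizontal with |QP| = 39.8 and P on the −x side, so P = (-39.80, 0.000). Q and R share the same x with |QR| = 52.3 and R on the +y side, so R = (0.000, 52.30). The virtual corner opposite Q is at (-39.80, 52.30). Tangency of A1 to PU means the radius ZU is perpendicular to PU and the tangent condition forces ZC to be normal to CR, with radius 6.3, so the center Z sits 6.3 in from both sides at Z = (-33.50, 46.00). That places the tangent points at U = (-39.80, 46.00) on PU and C = (-33.50, 52.30) on CR. Then |QC| = |C − Q| = 62.11.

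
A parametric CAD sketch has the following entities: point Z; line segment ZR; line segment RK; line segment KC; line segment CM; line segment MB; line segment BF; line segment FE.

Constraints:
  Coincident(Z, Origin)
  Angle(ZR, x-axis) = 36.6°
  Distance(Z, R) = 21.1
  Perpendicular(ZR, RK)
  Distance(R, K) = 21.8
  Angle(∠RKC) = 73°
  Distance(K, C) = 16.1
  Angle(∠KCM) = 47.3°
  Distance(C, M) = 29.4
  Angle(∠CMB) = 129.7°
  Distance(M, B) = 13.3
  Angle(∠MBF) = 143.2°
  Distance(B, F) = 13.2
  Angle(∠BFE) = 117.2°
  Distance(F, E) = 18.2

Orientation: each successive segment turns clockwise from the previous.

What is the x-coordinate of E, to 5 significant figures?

53.657

∠MBF = 143.2° gives BF at -20.200° from the x-axis; with |BF| = 13.2, F = (51.439, 15.963). ∠BFE = 117.2° gives FE at -83.000° from the x-axis; with |FE| = 18.2, E = (53.657, -2.1017). So E.x = 53.657.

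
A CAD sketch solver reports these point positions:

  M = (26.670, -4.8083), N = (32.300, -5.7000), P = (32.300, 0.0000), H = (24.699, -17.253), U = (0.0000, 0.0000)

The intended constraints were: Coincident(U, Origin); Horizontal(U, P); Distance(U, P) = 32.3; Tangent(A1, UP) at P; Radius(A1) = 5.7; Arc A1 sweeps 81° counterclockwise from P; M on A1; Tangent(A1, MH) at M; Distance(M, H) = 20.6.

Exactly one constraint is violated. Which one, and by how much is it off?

Distance(M, H) = 20.6 — off by 8.00.

U = (0.00, 0.00) ✓; U.y = 0.00, P.y = 0.00 ✓; |UP| = 32.30 ✓; ∠(NP, PU) = 90.00° ✓; |NP| = 5.700 ✓; bearing(N→M) − bearing(N→P) = 81.00° ✓; |NM| = 5.700 ✓; ∠(NM, MH) = 90.00° ✓; |MH| = 12.60 ✗.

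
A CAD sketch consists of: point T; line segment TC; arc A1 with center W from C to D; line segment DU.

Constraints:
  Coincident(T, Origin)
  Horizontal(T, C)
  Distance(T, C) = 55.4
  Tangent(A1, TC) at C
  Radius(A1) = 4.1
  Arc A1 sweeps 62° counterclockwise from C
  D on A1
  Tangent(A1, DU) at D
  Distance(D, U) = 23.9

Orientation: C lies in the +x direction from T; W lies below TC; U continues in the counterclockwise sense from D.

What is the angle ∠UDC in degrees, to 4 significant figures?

149.0°

T is at the origin; T and C share the same y with |TC| = 55.4 and C on the +x side, so C = (55.40, 0.000). Since A1 is tangent to TC there, WC ⟂ TC, so W = C + (0, -4.1) = (55.40, -4.100). On A1, C sits at bearing 90° from W; a 62° counterclockwise sweep puts D at bearing 152°, so D = W + 4.1·(cos 152°, sin 152°) = (51.78, -2.175). A1 meets DU tangentially, so WD is at right angles to DU, so DU runs along (−sin 152°, cos 152°); with |DU| = 23.9, U = (40.56, -23.28). Then cos ∠UDC = DU·DC / (|DU||DC|), giving 149.0°.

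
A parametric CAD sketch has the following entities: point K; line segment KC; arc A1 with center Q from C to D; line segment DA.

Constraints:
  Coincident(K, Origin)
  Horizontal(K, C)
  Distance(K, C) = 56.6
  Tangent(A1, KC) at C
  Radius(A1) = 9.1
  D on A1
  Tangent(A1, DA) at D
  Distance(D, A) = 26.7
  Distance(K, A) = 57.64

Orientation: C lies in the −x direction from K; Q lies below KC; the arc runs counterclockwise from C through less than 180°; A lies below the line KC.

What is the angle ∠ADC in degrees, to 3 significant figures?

114°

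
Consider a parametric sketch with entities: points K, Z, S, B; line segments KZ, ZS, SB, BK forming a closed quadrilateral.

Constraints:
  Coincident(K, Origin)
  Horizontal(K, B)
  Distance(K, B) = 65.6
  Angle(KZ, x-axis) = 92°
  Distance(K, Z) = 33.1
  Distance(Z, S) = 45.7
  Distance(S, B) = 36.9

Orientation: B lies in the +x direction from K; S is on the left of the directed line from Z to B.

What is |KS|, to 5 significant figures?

53.768

K is at the origin; K and B share the same y with |KB| = 65.6 and B in +x, so B = (65.6, 0). KZ runs at 92.0° with |KZ| = 33.1, so Z = (-1.1552, 33.080). S is determined by |ZS| = 45.7 and |SB| = 36.9 together: it lies at the intersection of circle(Z, 45.7) and circle(B, 36.9). With |ZB| = 74.502, the foot of the radical line on ZB is 42.129 from Z and the perpendicular offset is √(45.7² − 42.129²) = 17.709. Taking the left-of-ZB solution: S = (44.457, 30.242).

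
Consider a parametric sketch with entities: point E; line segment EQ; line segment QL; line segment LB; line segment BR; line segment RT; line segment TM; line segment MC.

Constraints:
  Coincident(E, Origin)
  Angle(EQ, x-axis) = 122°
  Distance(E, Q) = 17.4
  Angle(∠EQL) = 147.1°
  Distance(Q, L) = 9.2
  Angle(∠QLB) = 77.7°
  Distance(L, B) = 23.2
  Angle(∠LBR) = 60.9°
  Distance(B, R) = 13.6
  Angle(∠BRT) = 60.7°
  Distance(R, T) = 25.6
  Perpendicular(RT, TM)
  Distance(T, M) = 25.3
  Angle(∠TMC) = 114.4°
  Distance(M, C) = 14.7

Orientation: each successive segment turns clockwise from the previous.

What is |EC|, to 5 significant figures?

42.682

E is at the origin; EQ runs at 122.0° with length 17.4, so Q = (-9.2206, 14.756). ∠EQL = 147.1° gives QL at 89.100° from the x-axis; with |QL| = 9.2, L = (-9.0761, 23.955). ∠QLB = 77.7° gives LB at -13.200° from the x-axis; with |LB| = 23.2, B = (13.511, 18.657). ∠LBR = 60.9° gives BR at -132.30° from the x-axis; with |BR| = 13.6, R = (4.3580, 8.5982). ∠BRT = 60.7° gives RT at 108.40° from the x-axis; with |RT| = 25.6, T = (-3.7226, 32.889). The perpendicularity gives TM at right angles to RT, so TM runs at 18.400°; with |TM| = 25.3, M = (20.284, 40.875). ∠TMC = 114.4° gives MC at -47.200° from the x-axis; with |MC| = 14.7, C = (30.272, 30.089). Then |EC| = |C − E| = 42.682.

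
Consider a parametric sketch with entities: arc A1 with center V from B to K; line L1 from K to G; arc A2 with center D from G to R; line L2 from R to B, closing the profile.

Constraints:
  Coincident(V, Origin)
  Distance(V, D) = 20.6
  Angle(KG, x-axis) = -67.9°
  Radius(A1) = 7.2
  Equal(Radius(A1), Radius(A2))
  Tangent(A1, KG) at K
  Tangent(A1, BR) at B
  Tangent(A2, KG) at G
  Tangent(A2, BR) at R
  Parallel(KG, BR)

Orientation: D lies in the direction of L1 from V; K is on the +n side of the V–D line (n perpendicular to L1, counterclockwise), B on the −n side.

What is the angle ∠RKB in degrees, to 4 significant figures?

55.05°

Tangency of A1 to both parallel lines with radius 7.2 puts K and B at V ± 7.2·n: K = (6.671, 2.709), B = (-6.671, -2.709). Equal radii place G and R the same way about D: G = D + 7.2·n = (14.42, -16.38), R = D − 7.2·n = (1.079, -21.80). Then cos ∠RKB = KR·KB / (|KR||KB|), giving 55.05°.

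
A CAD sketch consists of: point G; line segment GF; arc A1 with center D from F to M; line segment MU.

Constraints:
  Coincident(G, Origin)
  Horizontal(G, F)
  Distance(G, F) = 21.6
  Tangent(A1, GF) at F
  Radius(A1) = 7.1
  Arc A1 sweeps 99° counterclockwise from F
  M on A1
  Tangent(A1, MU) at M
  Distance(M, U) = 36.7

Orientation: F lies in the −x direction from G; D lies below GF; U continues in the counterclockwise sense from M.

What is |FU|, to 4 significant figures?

44.48

On A1, F sits at bearing 90° from D; a 99° counterclockwise sweep puts M at bearing 189°, so M = D + 7.1·(cos 189°, sin 189°) = (-28.61, -8.211). The tangent condition forces DM to be normal to MU, so MU runs along (−sin 189°, cos 189°); with |MU| = 36.7, U = (-22.87, -44.46). Then |FU| = |U − F| = 44.48.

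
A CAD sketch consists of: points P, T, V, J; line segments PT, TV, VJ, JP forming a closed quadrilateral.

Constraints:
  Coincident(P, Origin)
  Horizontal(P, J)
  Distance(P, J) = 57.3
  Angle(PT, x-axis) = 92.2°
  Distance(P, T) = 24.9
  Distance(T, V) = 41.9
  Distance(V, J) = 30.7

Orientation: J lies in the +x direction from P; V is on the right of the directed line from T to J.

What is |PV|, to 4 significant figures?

27.90

P is at the origin; P and J share the same y with |PJ| = 57.3 and J in +x, so J = (57.3, 0). PT runs at 92.2° with |PT| = 24.9, so T = (-0.9559, 24.88). V is determined by |TV| = 41.9 and |VJ| = 30.7 together: it lies at the intersection of circle(T, 41.9) and circle(J, 30.7). With |TJ| = 63.35, the foot of the radical line on TJ is 38.09 from T and the perpendicular offset is √(41.9² − 38.09²) = 17.45. Taking the right-of-TJ solution: V = (27.22, -6.131).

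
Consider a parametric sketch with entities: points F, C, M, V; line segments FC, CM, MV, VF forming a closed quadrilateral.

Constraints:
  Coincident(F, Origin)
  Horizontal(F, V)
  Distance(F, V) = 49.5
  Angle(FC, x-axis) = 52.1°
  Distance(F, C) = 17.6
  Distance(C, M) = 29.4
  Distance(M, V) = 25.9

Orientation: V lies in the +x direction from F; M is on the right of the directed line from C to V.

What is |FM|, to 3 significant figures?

28.4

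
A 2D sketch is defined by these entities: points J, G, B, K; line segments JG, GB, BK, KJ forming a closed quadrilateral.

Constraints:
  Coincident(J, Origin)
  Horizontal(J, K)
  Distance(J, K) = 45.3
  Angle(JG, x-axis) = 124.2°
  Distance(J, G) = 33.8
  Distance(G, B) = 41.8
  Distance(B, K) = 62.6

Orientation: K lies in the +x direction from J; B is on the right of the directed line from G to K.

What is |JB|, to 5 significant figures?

20.909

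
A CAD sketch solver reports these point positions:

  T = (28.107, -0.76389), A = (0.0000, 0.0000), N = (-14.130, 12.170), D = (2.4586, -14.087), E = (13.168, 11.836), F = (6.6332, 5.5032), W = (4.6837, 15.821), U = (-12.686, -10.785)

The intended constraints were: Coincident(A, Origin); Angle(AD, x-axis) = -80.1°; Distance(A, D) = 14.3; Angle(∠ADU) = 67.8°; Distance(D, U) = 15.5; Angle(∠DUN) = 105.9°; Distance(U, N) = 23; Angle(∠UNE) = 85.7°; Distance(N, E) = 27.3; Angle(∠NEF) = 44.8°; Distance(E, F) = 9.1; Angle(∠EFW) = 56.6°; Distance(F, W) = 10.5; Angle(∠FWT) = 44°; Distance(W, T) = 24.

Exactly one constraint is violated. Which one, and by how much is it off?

Distance(W, T) = 24 — off by 4.70.

A = (0.00, 0.00) ✓; AD at -80.10° ✓; |AD| = 14.30 ✓; ∠ADU = 67.80° ✓; |DU| = 15.50 ✓; ∠DUN = 105.9° ✓; |UN| = 23.00 ✓; ∠UNE = 85.70° ✓; |NE| = 27.30 ✓; ∠NEF = 44.80° ✓; |EF| = 9.100 ✓; ∠EFW = 56.60° ✓; |FW| = 10.50 ✓; ∠FWT = 44.00° ✓; |WT| = 28.70 ✗.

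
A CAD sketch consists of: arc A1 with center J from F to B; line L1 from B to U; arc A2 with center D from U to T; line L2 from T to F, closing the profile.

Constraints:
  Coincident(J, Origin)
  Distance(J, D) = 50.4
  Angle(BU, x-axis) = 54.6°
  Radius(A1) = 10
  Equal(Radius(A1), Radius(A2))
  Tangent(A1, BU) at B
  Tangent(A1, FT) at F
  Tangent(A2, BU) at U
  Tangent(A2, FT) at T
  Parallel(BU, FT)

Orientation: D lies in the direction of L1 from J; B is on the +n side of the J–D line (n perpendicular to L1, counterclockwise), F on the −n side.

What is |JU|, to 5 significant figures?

51.382

The slot axis is L1's direction at 54.6°, so u = (cos 54.6°, sin 54.6°) = (0.57928, 0.81513) and n = (−sin 54.6°, cos 54.6°) = (-0.81513, 0.57928). J is at the origin and D lies 50.4 along u from J, so D = 50.4·u = (29.196, 41.082). Tangency of A1 to both parallel lines with radius 10.0 puts B and F at J ± 10.0·n: B = (-8.1513, 5.7928), F = (8.1513, -5.7928). Equal radii place U and T the same way about D: U = D + 10.0·n = (21.044, 46.875), T = D − 10.0·n = (37.347, 35.290). Then |JU| = |U − J| = 51.382.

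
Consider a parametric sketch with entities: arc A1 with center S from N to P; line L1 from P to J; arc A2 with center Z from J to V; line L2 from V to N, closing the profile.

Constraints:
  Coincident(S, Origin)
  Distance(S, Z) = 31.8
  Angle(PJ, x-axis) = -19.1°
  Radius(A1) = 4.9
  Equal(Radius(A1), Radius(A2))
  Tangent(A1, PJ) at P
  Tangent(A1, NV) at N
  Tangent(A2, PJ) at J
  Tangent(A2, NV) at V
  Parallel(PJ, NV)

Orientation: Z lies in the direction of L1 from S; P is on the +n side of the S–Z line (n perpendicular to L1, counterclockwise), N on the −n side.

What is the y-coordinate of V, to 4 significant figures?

-15.04

The slot axis is L1's direction at -19.1°, so u = (cos -19.1°, sin -19.1°) = (0.9449, -0.3272) and n = (−sin -19.1°, cos -19.1°) = (0.3272, 0.9449). S is at the origin and Z lies 31.8 along u from S, so Z = 31.8·u = (30.05, -10.41). Tangency of A1 to both parallel lines with radius 4.9 puts P and N at S ± 4.9·n: P = (1.603, 4.630), N = (-1.603, -4.630). Equal radii place J and V the same way about Z: J = Z + 4.9·n = (31.65, -5.775), V = Z − 4.9·n = (28.45, -15.04). So V.y = -15.04.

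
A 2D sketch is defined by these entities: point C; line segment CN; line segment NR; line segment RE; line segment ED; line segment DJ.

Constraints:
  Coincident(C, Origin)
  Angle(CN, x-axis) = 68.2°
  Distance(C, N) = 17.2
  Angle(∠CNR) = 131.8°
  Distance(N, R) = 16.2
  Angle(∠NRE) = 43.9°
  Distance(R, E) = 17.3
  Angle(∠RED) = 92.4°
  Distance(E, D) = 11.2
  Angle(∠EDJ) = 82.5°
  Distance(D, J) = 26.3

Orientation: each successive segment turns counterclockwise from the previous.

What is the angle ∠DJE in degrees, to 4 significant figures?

24.09°

∠RED = 92.4° gives ED at -19.90° from the x-axis; with |ED| = 11.2, D = (4.513, 10.17). ∠EDJ = 82.5° gives DJ at 77.60° from the x-axis; with |DJ| = 26.3, J = (10.16, 35.86). Then cos ∠DJE = JD·JE / (|JD||JE|), giving 24.09°.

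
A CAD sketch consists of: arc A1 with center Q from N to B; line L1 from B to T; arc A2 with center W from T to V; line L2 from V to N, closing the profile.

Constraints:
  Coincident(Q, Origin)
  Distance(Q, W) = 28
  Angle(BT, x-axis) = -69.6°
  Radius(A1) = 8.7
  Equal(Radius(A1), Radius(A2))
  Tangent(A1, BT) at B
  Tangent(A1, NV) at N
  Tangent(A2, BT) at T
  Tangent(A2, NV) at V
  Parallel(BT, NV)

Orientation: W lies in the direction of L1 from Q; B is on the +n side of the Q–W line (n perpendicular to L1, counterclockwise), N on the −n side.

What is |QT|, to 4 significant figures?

29.32

The slot axis is L1's direction at -69.6°, so u = (cos -69.6°, sin -69.6°) = (0.3486, -0.9373) and n = (−sin -69.6°, cos -69.6°) = (0.9373, 0.3486). Q is at the origin and W lies 28.0 along u from Q, so W = 28.0·u = (9.760, -26.24). Tangency of A1 to both parallel lines with radius 8.7 puts B and N at Q ± 8.7·n: B = (8.154, 3.033), N = (-8.154, -3.033). Equal radii place T and V the same way about W: T = W + 8.7·n = (17.91, -23.21), V = W − 8.7·n = (1.606, -29.28). Then |QT| = |T − Q| = 29.32.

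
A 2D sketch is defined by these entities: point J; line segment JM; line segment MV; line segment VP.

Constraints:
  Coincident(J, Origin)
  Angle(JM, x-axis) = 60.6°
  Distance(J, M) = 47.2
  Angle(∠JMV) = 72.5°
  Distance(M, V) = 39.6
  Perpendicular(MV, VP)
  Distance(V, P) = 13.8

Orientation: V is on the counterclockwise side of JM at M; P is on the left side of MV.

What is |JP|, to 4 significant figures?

40.25

J is at the origin; JM runs at 60.6° with length 47.2, so M = 47.2·(cos 60.6°, sin 60.6°) = (23.17, 41.12). ∠JMV = 72.5°, so MV runs at 60.6° + (180° − 72.5°) = 168.1° from the x-axis; with |MV| = 39.6, V = M + 39.6·(cos 168.1°, sin 168.1°) = (-15.58, 49.29). MV is perpendicular to VP; with |VP| = 13.8 on the left of MV, P = V + 13.8·(-0.2062, -0.9785) = (-18.42, 35.78). Then |JP| = |P − J| = 40.25.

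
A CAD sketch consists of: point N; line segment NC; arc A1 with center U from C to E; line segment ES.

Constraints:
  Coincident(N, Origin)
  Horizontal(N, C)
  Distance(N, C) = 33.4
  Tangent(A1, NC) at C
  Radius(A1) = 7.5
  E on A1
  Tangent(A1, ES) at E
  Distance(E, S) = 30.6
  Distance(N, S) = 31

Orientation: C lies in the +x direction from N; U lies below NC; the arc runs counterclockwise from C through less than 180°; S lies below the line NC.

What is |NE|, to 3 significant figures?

27.3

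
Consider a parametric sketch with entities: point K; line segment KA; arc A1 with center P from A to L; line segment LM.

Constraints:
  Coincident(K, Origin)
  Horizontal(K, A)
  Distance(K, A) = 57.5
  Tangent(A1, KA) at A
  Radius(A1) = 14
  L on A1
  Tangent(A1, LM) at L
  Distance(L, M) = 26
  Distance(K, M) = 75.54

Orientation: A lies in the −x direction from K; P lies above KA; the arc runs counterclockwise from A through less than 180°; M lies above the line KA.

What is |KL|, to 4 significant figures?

51.47

Checks: |PL| = 14.00 ✓; ∠(PL, LM) = 90.00° ✓; |LM| = 26.00 ✓; |KM| = 75.54 ✓.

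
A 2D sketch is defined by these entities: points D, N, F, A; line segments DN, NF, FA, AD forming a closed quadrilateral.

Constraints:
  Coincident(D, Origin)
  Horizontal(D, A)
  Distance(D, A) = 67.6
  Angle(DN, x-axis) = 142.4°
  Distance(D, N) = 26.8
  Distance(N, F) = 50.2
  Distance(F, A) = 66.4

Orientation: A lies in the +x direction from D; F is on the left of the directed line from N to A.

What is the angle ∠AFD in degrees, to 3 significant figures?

69.5°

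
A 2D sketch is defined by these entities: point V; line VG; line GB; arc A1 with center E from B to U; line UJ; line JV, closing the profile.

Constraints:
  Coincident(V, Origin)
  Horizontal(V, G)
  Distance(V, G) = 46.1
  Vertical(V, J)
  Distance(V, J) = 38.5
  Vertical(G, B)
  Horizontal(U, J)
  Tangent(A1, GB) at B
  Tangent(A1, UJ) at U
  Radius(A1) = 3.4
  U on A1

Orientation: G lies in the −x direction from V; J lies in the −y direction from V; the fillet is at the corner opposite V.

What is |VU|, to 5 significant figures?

57.494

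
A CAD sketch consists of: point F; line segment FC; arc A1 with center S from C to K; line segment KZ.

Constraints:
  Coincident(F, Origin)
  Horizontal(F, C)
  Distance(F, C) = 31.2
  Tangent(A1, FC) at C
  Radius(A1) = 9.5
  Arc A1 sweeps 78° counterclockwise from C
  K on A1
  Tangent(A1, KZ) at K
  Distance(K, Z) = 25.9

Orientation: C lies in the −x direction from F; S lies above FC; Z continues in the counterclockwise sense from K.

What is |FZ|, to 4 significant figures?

36.78

F is at the origin; FC is horizontal with |FC| = 31.2 and C on the −x side, so C = (-31.20, 0.000). The tangent condition forces SC to be normal to FC, so S = C + (0, 9.5) = (-31.20, 9.500). On A1, C sits at bearing -90° from S; a 78° counterclockwise sweep puts K at bearing -12°, so K = S + 9.5·(cos -12°, sin -12°) = (-21.91, 7.525). A1 meets KZ tangentially, so SK is at right angles to KZ, so KZ runs along (−sin -12°, cos -12°); with |KZ| = 25.9, Z = (-16.52, 32.86). Then |FZ| = |Z − F| = 36.78.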